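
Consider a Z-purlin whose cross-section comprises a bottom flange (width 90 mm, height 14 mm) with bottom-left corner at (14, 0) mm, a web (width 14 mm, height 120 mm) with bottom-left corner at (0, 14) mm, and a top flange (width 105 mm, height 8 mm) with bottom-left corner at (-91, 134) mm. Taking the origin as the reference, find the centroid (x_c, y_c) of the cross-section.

Part | A | x̄ᵢ | ȳᵢ | A·x̄ᵢ | A·ȳᵢ
bottom flange | 1260.00 | 59.00 | 7.00 | 74340.00 | 8820.00
web | 1680.00 | 7.00 | 74.00 | 11760.00 | 124320.00
top flange | 840.00 | -38.50 | 138.00 | -32340.00 | 115920.00
Σ | 3780.00 |  |  | 53760.00 | 249060.00
x_c = 53760.00 / 3780.00 = 14.22 mm
y_c = 249060.00 / 3780.00 = 65.89 mm

x_c = 14.22 mm, y_c = 65.89 mm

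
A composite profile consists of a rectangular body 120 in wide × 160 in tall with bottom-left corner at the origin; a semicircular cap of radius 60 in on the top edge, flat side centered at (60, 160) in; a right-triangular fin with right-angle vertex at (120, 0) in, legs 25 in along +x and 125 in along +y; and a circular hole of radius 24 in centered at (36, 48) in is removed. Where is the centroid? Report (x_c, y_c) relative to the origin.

Part | A | x̄ᵢ | ȳᵢ | A·x̄ᵢ | A·ȳᵢ
rectangular body | 19200.00 | 60.00 | 80.00 | 1152000.00 | 1536000.00
semicircular top | 5654.87 | 60.00 | 185.46 | 339292.01 | 1048778.68
triangular fin | 1562.50 | 128.33 | 41.67 | 200520.83 | 65104.17
hole | -1809.56 | 36.00 | 48.00 | -65144.07 | -86858.75
Σ | 24607.81 |  |  | 1626668.77 | 2563024.10
x_c = 1626668.77 / 24607.81 = 66.10 in
y_c = 2563024.10 / 24607.81 = 104.15 in

x_c = 66.10 in, y_c = 104.15 in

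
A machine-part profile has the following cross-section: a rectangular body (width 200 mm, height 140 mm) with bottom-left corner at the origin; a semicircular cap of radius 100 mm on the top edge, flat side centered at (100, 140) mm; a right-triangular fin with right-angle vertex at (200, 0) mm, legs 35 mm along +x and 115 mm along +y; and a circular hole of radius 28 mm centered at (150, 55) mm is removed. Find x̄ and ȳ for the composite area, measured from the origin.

x̄ = 102.35 mm, ȳ = 110.21 mm

rectangular body: A = 200 × 140 = 28000.00, centroid at (100.00, 70.00).
semicircular top: A = ½π·100² = 15707.96, centroid at (100.00, 182.44).
triangular fin: A = ½·35·115 = 2012.50, centroid at (211.67, 38.33).
hole: A = −π·28² = -2463.01, centroid at (150.00, 55.00).
ΣA = 43257.45 mm²
ΣAx̄ = (28000.00)(100.00) + (15707.96)(100.00) + (2012.50)(211.67) + (-2463.01)(150.00) = 4427324.20 mm³
ΣAȳ = (28000.00)(70.00) + (15707.96)(182.44) + (2012.50)(38.33) + (-2463.01)(55.00) = 4767461.88 mm³
x̄ = 4427324.20 / 43257.45 = 102.35 mm
ȳ = 4767461.88 / 43257.45 = 110.21 mm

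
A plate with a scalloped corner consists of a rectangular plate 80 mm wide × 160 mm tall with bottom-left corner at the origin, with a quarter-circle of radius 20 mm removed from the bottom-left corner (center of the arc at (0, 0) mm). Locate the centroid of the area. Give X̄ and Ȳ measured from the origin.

plate: A = 80 × 160 = 12800.00, centroid at (40.00, 80.00).
removed quarter-circle: A = −¼π·20² = -314.16, centroid at (8.49, 8.49).
ΣA = 12485.84 mm², ΣAX̄ = 509333.33 mm³, ΣAȲ = 1021333.33 mm³.
X̄ = 509333.33/12485.84 = 40.79 mm; Ȳ = 1021333.33/12485.84 = 81.80 mm.

X̄ = 40.79 mm, Ȳ = 81.80 mm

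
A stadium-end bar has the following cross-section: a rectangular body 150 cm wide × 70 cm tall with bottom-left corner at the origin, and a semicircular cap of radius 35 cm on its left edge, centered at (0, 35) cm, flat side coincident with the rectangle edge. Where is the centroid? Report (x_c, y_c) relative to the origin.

x_c = 61.08 cm, y_c = 35.00 cm

Part | A | x̄ᵢ | ȳᵢ | A·x̄ᵢ | A·ȳᵢ
rectangular body | 10500.00 | 75.00 | 35.00 | 787500.00 | 367500.00
semicircular end | 1924.23 | -14.85 | 35.00 | -28583.33 | 67347.89
Σ | 12424.23 |  |  | 758916.67 | 434847.89
x_c = 758916.67 / 12424.23 = 61.08 cm
y_c = 434847.89 / 12424.23 = 35.00 cm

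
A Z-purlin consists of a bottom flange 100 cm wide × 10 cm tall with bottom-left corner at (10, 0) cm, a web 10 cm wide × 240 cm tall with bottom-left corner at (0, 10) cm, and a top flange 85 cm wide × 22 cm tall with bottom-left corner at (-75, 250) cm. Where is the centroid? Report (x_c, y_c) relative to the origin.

Part | A | x̄ᵢ | ȳᵢ | A·x̄ᵢ | A·ȳᵢ
bottom flange | 1000.00 | 60.00 | 5.00 | 60000.00 | 5000.00
web | 2400.00 | 5.00 | 130.00 | 12000.00 | 312000.00
top flange | 1870.00 | -32.50 | 261.00 | -60775.00 | 488070.00
Σ | 5270.00 |  |  | 11225.00 | 805070.00
x_c = 11225.00 / 5270.00 = 2.13 cm
y_c = 805070.00 / 5270.00 = 152.76 cm

x_c = 2.13 cm, y_c = 152.76 cm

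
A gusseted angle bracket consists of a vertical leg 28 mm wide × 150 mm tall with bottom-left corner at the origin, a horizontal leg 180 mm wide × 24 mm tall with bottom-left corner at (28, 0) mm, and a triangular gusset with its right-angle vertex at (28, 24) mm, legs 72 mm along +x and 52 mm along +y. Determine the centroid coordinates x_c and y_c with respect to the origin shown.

x_c = 64.08 mm, y_c = 42.75 mm

vertical leg: A = 28 × 150 = 4200.00, centroid at (14.00, 75.00).
horizontal leg: A = 180 × 24 = 4320.00, centroid at (118.00, 12.00).
gusset: A = ½·72·52 = 1872.00, centroid at (52.00, 41.33).
ΣA = 10392.00 mm²
ΣAx_c = (4200.00)(14.00) + (4320.00)(118.00) + (1872.00)(52.00) = 665904.00 mm³
ΣAy_c = (4200.00)(75.00) + (4320.00)(12.00) + (1872.00)(41.33) = 444216.00 mm³
x_c = 665904.00 / 10392.00 = 64.08 mm
y_c = 444216.00 / 10392.00 = 42.75 mm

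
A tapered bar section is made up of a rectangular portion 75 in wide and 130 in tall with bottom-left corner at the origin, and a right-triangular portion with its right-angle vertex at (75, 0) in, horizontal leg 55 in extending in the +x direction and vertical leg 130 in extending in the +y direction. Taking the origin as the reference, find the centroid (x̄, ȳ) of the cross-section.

x̄ = 52.48 in, ȳ = 59.19 in

rectangular portion: A = 75 × 130 = 9750.00, centroid at (37.50, 65.00).
triangular portion: A = ½·55·130 = 3575.00, centroid at (93.33, 43.33).
ΣA = 13325.00 in², ΣAx̄ = 699291.67 in³, ΣAȳ = 788666.67 in³.
x̄ = 699291.67/13325.00 = 52.48 in; ȳ = 788666.67/13325.00 = 59.19 in.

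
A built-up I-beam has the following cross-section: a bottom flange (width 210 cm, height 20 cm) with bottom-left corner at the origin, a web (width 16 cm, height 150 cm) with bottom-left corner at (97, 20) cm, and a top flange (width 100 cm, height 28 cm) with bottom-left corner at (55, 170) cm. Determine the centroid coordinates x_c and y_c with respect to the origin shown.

bottom flange: A = 210 × 20 = 4200.00, centroid at (105.00, 10.00).
web: A = 16 × 150 = 2400.00, centroid at (105.00, 95.00).
top flange: A = 100 × 28 = 2800.00, centroid at (105.00, 184.00).
ΣA = 9400.00 cm²
ΣAx_c = (4200.00)(105.00) + (2400.00)(105.00) + (2800.00)(105.00) = 987000.00 cm³
ΣAy_c = (4200.00)(10.00) + (2400.00)(95.00) + (2800.00)(184.00) = 785200.00 cm³
x_c = 987000.00 / 9400.00 = 105.00 cm
y_c = 785200.00 / 9400.00 = 83.53 cm

x_c = 105.00 cm, y_c = 83.53 cm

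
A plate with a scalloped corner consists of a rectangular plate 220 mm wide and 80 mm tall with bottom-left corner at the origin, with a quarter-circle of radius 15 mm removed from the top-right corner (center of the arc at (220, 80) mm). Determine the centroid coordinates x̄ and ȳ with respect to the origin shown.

plate: A = 220 × 80 = 17600.00, centroid at (110.00, 40.00).
removed quarter-circle: A = −¼π·15² = -176.71, centroid at (213.63, 73.63).
ΣA = 17423.29 mm²
ΣAx̄ = (17600.00)(110.00) + (-176.71)(213.63) = 1898247.79 mm³
ΣAȳ = (17600.00)(40.00) + (-176.71)(73.63) = 690987.83 mm³
x̄ = 1898247.79 / 17423.29 = 108.95 mm
ȳ = 690987.83 / 17423.29 = 39.66 mm

x̄ = 108.95 mm, ȳ = 39.66 mm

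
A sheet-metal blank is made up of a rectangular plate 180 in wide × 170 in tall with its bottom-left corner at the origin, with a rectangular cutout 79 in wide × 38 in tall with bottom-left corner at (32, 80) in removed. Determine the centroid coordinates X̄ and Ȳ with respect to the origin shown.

X̄ = 92.01 in, Ȳ = 83.48 in

plate: A = 180 × 170 = 30600.00, centroid at (90.00, 85.00).
hole: A = −(79 × 38) = -3002.00, centroid at (71.50, 99.00).
ΣA = 27598.00 in²
ΣAX̄ = (30600.00)(90.00) + (-3002.00)(71.50) = 2539357.00 in³
ΣAȲ = (30600.00)(85.00) + (-3002.00)(99.00) = 2303802.00 in³
X̄ = 2539357.00 / 27598.00 = 92.01 in
Ȳ = 2303802.00 / 27598.00 = 83.48 in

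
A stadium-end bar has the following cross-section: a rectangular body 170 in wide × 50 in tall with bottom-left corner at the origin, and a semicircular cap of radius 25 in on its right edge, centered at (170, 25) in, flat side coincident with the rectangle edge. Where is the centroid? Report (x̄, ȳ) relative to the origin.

rectangular body: A = 170 × 50 = 8500.00, centroid at (85.00, 25.00).
semicircular end: A = ½π·25² = 981.75, centroid at (180.61, 25.00).
ΣA = 9481.75 in², ΣAx̄ = 899813.78 in³, ΣAȳ = 237043.69 in³.
x̄ = 899813.78/9481.75 = 94.90 in; ȳ = 237043.69/9481.75 = 25.00 in.

x̄ = 94.90 in, ȳ = 25.00 in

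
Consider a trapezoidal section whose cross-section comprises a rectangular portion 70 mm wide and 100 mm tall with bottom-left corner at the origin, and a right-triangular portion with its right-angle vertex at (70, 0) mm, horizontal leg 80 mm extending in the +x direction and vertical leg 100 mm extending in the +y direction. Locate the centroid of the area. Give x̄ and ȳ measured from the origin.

rectangular portion: A = 70 × 100 = 7000.00, centroid at (35.00, 50.00).
triangular portion: A = ½·80·100 = 4000.00, centroid at (96.67, 33.33).
ΣA = 11000.00 mm², ΣAx̄ = 631666.67 mm³, ΣAȳ = 483333.33 mm³.
x̄ = 631666.67/11000.00 = 57.42 mm; ȳ = 483333.33/11000.00 = 43.94 mm.

x̄ = 57.42 mm, ȳ = 43.94 mm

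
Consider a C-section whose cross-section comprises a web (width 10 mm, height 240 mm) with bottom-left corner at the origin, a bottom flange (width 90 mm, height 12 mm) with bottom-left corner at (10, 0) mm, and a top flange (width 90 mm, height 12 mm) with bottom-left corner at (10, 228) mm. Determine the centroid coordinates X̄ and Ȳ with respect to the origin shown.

Part | A | x̄ᵢ | ȳᵢ | A·x̄ᵢ | A·ȳᵢ
web | 2400.00 | 5.00 | 120.00 | 12000.00 | 288000.00
bottom flange | 1080.00 | 55.00 | 6.00 | 59400.00 | 6480.00
top flange | 1080.00 | 55.00 | 234.00 | 59400.00 | 252720.00
Σ | 4560.00 |  |  | 130800.00 | 547200.00
X̄ = 130800.00 / 4560.00 = 28.68 mm
Ȳ = 547200.00 / 4560.00 = 120.00 mm

X̄ = 28.68 mm, Ȳ = 120.00 mm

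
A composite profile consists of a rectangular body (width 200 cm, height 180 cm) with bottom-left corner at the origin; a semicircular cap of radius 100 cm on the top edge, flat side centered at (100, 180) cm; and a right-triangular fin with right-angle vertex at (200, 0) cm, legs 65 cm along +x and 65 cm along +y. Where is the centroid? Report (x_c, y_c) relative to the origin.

rectangular body: A = 200 × 180 = 36000.00, centroid at (100.00, 90.00).
semicircular top: A = ½π·100² = 15707.96, centroid at (100.00, 222.44).
triangular fin: A = ½·65·65 = 2112.50, centroid at (221.67, 21.67).
ΣA = 53820.46 cm², ΣAx_c = 5639067.16 cm³, ΣAy_c = 6779870.89 cm³.
x_c = 5639067.16/53820.46 = 104.78 cm; y_c = 6779870.89/53820.46 = 125.97 cm.

x_c = 104.78 cm, y_c = 125.97 cm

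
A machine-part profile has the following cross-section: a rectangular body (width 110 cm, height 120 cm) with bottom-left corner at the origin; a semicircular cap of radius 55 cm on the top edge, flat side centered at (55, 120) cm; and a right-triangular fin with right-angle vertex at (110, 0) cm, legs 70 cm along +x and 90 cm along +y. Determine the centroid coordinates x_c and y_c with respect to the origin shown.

rectangular body: A = 110 × 120 = 13200.00, centroid at (55.00, 60.00).
semicircular top: A = ½π·55² = 4751.66, centroid at (55.00, 143.34).
triangular fin: A = ½·70·90 = 3150.00, centroid at (133.33, 30.00).
ΣA = 21101.66 cm²
ΣAx_c = (13200.00)(55.00) + (4751.66)(55.00) + (3150.00)(133.33) = 1407341.24 cm³
ΣAy_c = (13200.00)(60.00) + (4751.66)(143.34) + (3150.00)(30.00) = 1567615.73 cm³
x_c = 1407341.24 / 21101.66 = 66.69 cm
y_c = 1567615.73 / 21101.66 = 74.29 cm

x_c = 66.69 cm, y_c = 74.29 cm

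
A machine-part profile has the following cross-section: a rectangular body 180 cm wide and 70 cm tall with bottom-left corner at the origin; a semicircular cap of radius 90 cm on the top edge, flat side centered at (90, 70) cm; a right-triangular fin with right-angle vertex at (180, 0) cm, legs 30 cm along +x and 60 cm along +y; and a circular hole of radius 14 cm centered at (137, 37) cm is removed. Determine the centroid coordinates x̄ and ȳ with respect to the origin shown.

x̄ = 92.38 cm, ȳ = 70.79 cm

rectangular body: A = 180 × 70 = 12600.00, centroid at (90.00, 35.00).
semicircular top: A = ½π·90² = 12723.45, centroid at (90.00, 108.20).
triangular fin: A = ½·30·60 = 900.00, centroid at (190.00, 20.00).
hole: A = −π·14² = -615.75, centroid at (137.00, 37.00).
ΣA = 25607.70 cm²
ΣAx̄ = (12600.00)(90.00) + (12723.45)(90.00) + (900.00)(190.00) + (-615.75)(137.00) = 2365752.48 cm³
ΣAȳ = (12600.00)(35.00) + (12723.45)(108.20) + (900.00)(20.00) + (-615.75)(37.00) = 1812858.69 cm³
x̄ = 2365752.48 / 25607.70 = 92.38 cm
ȳ = 1812858.69 / 25607.70 = 70.79 cm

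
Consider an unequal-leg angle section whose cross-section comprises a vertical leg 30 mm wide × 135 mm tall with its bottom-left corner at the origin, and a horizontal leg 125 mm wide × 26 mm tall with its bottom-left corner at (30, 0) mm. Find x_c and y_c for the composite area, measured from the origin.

Part | A | x̄ᵢ | ȳᵢ | A·x̄ᵢ | A·ȳᵢ
vertical leg | 4050.00 | 15.00 | 67.50 | 60750.00 | 273375.00
horizontal leg | 3250.00 | 92.50 | 13.00 | 300625.00 | 42250.00
Σ | 7300.00 |  |  | 361375.00 | 315625.00
x_c = 361375.00 / 7300.00 = 49.50 mm
y_c = 315625.00 / 7300.00 = 43.24 mm

x_c = 49.50 mm, y_c = 43.24 mm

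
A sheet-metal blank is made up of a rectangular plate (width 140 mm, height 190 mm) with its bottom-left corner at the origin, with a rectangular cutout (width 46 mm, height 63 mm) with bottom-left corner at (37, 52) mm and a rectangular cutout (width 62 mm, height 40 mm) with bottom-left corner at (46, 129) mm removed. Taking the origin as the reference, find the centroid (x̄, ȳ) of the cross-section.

x̄ = 70.55 mm, ȳ = 90.26 mm

plate: A = 140 × 190 = 26600.00, centroid at (70.00, 95.00).
hole 1: A = −(46 × 63) = -2898.00, centroid at (60.00, 83.50).
hole 2: A = −(62 × 40) = -2480.00, centroid at (77.00, 149.00).
ΣA = 21222.00 mm², ΣAx̄ = 1497160.00 mm³, ΣAȳ = 1915497.00 mm³.
x̄ = 1497160.00/21222.00 = 70.55 mm; ȳ = 1915497.00/21222.00 = 90.26 mm.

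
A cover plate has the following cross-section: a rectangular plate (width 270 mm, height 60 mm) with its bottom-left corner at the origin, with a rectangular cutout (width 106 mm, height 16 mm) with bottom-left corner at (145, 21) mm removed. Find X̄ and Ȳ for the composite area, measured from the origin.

plate: A = 270 × 60 = 16200.00, centroid at (135.00, 30.00).
hole: A = −(106 × 16) = -1696.00, centroid at (198.00, 29.00).
ΣA = 14504.00 mm²
ΣAX̄ = (16200.00)(135.00) + (-1696.00)(198.00) = 1851192.00 mm³
ΣAȲ = (16200.00)(30.00) + (-1696.00)(29.00) = 436816.00 mm³
X̄ = 1851192.00 / 14504.00 = 127.63 mm
Ȳ = 436816.00 / 14504.00 = 30.12 mm

X̄ = 127.63 mm, Ȳ = 30.12 mm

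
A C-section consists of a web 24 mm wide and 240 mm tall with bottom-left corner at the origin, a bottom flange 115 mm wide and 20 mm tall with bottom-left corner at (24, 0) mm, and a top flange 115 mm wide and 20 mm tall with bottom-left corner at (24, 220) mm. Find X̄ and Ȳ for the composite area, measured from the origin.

X̄ = 42.86 mm, Ȳ = 120.00 mm

Part | A | x̄ᵢ | ȳᵢ | A·x̄ᵢ | A·ȳᵢ
web | 5760.00 | 12.00 | 120.00 | 69120.00 | 691200.00
bottom flange | 2300.00 | 81.50 | 10.00 | 187450.00 | 23000.00
top flange | 2300.00 | 81.50 | 230.00 | 187450.00 | 529000.00
Σ | 10360.00 |  |  | 444020.00 | 1243200.00
X̄ = 444020.00 / 10360.00 = 42.86 mm
Ȳ = 1243200.00 / 10360.00 = 120.00 mm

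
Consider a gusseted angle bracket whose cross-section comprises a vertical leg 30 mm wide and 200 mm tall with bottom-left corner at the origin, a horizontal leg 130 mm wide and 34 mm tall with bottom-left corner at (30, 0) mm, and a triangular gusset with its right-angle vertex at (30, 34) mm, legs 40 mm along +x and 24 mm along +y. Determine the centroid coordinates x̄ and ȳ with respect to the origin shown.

vertical leg: A = 30 × 200 = 6000.00, centroid at (15.00, 100.00).
horizontal leg: A = 130 × 34 = 4420.00, centroid at (95.00, 17.00).
gusset: A = ½·40·24 = 480.00, centroid at (43.33, 42.00).
ΣA = 10900.00 mm²
ΣAx̄ = (6000.00)(15.00) + (4420.00)(95.00) + (480.00)(43.33) = 530700.00 mm³
ΣAȳ = (6000.00)(100.00) + (4420.00)(17.00) + (480.00)(42.00) = 695300.00 mm³
x̄ = 530700.00 / 10900.00 = 48.69 mm
ȳ = 695300.00 / 10900.00 = 63.79 mm

x̄ = 48.69 mm, ȳ = 63.79 mm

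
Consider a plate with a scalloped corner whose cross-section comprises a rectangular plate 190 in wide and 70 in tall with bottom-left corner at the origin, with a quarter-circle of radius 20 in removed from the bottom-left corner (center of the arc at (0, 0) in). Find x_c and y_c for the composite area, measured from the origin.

x_c = 97.09 in, y_c = 35.64 in

plate: A = 190 × 70 = 13300.00, centroid at (95.00, 35.00).
removed quarter-circle: A = −¼π·20² = -314.16, centroid at (8.49, 8.49).
ΣA = 12985.84 in², ΣAx_c = 1260833.33 in³, ΣAy_c = 462833.33 in³.
x_c = 1260833.33/12985.84 = 97.09 in; y_c = 462833.33/12985.84 = 35.64 in.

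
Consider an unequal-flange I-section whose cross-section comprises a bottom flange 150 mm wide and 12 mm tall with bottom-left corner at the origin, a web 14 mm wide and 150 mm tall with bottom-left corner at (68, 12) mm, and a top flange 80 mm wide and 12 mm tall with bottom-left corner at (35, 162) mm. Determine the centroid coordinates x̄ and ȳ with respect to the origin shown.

x̄ = 75.00 mm, ȳ = 73.00 mm

bottom flange: A = 150 × 12 = 1800.00, centroid at (75.00, 6.00).
web: A = 14 × 150 = 2100.00, centroid at (75.00, 87.00).
top flange: A = 80 × 12 = 960.00, centroid at (75.00, 168.00).
ΣA = 4860.00 mm²
ΣAx̄ = (1800.00)(75.00) + (2100.00)(75.00) + (960.00)(75.00) = 364500.00 mm³
ΣAȳ = (1800.00)(6.00) + (2100.00)(87.00) + (960.00)(168.00) = 354780.00 mm³
x̄ = 364500.00 / 4860.00 = 75.00 mm
ȳ = 354780.00 / 4860.00 = 73.00 mm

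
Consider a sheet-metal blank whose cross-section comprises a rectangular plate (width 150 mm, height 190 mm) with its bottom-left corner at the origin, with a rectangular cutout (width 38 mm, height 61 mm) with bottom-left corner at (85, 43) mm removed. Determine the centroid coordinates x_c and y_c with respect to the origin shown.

x_c = 72.43 mm, y_c = 96.90 mm

plate: A = 150 × 190 = 28500.00, centroid at (75.00, 95.00).
hole: A = −(38 × 61) = -2318.00, centroid at (104.00, 73.50).
ΣA = 26182.00 mm², ΣAx_c = 1896428.00 mm³, ΣAy_c = 2537127.00 mm³.
x_c = 1896428.00/26182.00 = 72.43 mm; y_c = 2537127.00/26182.00 = 96.90 mm.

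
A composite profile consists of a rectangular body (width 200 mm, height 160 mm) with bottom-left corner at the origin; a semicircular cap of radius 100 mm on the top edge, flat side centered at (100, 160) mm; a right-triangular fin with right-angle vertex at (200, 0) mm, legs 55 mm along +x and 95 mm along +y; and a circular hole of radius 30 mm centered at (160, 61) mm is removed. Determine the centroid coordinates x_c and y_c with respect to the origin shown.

Part | A | x̄ᵢ | ȳᵢ | A·x̄ᵢ | A·ȳᵢ
rectangular body | 32000.00 | 100.00 | 80.00 | 3200000.00 | 2560000.00
semicircular top | 15707.96 | 100.00 | 202.44 | 1570796.33 | 3179940.79
triangular fin | 2612.50 | 218.33 | 31.67 | 570395.83 | 82729.17
hole | -2827.43 | 160.00 | 61.00 | -452389.34 | -172473.44
Σ | 47493.03 |  |  | 4888802.82 | 5650196.52
x_c = 4888802.82 / 47493.03 = 102.94 mm
y_c = 5650196.52 / 47493.03 = 118.97 mm

x_c = 102.94 mm, y_c = 118.97 mm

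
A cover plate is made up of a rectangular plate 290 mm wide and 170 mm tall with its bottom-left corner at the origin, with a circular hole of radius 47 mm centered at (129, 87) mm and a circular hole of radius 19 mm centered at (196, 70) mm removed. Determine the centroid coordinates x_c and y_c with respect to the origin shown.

x_c = 146.29 mm, y_c = 85.08 mm

plate: A = 290 × 170 = 49300.00, centroid at (145.00, 85.00).
hole 1: A = −π·47² = -6939.78, centroid at (129.00, 87.00).
hole 2: A = −π·19² = -1134.11, centroid at (196.00, 70.00).
ΣA = 41226.11 mm², ΣAx_c = 6030982.09 mm³, ΣAy_c = 3507351.25 mm³.
x_c = 6030982.09/41226.11 = 146.29 mm; y_c = 3507351.25/41226.11 = 85.08 mm.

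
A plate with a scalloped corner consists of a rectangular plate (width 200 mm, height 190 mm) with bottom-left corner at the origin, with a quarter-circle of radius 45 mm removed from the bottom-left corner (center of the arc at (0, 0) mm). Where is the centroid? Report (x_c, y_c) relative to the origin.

Part | A | x̄ᵢ | ȳᵢ | A·x̄ᵢ | A·ȳᵢ
plate | 38000.00 | 100.00 | 95.00 | 3800000.00 | 3610000.00
removed quarter-circle | -1590.43 | 19.10 | 19.10 | -30375.00 | -30375.00
Σ | 36409.57 |  |  | 3769625.00 | 3579625.00
x_c = 3769625.00 / 36409.57 = 103.53 mm
y_c = 3579625.00 / 36409.57 = 98.32 mm

x_c = 103.53 mm, y_c = 98.32 mm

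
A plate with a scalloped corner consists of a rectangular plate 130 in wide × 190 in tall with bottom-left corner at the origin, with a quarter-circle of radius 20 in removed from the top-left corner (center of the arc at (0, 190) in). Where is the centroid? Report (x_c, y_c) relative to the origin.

x_c = 65.73 in, y_c = 93.89 in

Part | A | x̄ᵢ | ȳᵢ | A·x̄ᵢ | A·ȳᵢ
plate | 24700.00 | 65.00 | 95.00 | 1605500.00 | 2346500.00
removed quarter-circle | -314.16 | 8.49 | 181.51 | -2666.67 | -57023.59
Σ | 24385.84 |  |  | 1602833.33 | 2289476.41
x_c = 1602833.33 / 24385.84 = 65.73 in
y_c = 2289476.41 / 24385.84 = 93.89 in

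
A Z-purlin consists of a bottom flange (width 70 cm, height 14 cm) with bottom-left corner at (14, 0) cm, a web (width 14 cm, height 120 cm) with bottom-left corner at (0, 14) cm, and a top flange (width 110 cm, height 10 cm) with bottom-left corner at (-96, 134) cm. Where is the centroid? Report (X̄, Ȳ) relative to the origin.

X̄ = 3.90 cm, Ȳ = 75.55 cm

Part | A | x̄ᵢ | ȳᵢ | A·x̄ᵢ | A·ȳᵢ
bottom flange | 980.00 | 49.00 | 7.00 | 48020.00 | 6860.00
web | 1680.00 | 7.00 | 74.00 | 11760.00 | 124320.00
top flange | 1100.00 | -41.00 | 139.00 | -45100.00 | 152900.00
Σ | 3760.00 |  |  | 14680.00 | 284080.00
X̄ = 14680.00 / 3760.00 = 3.90 cm
Ȳ = 284080.00 / 3760.00 = 75.55 cm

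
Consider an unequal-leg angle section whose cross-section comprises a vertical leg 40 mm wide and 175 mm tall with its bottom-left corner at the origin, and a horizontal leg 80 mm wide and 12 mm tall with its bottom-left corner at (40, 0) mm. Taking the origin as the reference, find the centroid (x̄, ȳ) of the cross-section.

x̄ = 27.24 mm, ȳ = 77.67 mm

vertical leg: A = 40 × 175 = 7000.00, centroid at (20.00, 87.50).
horizontal leg: A = 80 × 12 = 960.00, centroid at (80.00, 6.00).
ΣA = 7960.00 mm², ΣAx̄ = 216800.00 mm³, ΣAȳ = 618260.00 mm³.
x̄ = 216800.00/7960.00 = 27.24 mm; ȳ = 618260.00/7960.00 = 77.67 mm.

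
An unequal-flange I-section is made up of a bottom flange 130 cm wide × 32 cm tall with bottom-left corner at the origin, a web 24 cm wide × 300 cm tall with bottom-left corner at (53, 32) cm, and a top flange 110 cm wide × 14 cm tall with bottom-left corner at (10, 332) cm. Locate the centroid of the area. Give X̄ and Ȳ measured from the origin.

Part | A | x̄ᵢ | ȳᵢ | A·x̄ᵢ | A·ȳᵢ
bottom flange | 4160.00 | 65.00 | 16.00 | 270400.00 | 66560.00
web | 7200.00 | 65.00 | 182.00 | 468000.00 | 1310400.00
top flange | 1540.00 | 65.00 | 339.00 | 100100.00 | 522060.00
Σ | 12900.00 |  |  | 838500.00 | 1899020.00
X̄ = 838500.00 / 12900.00 = 65.00 cm
Ȳ = 1899020.00 / 12900.00 = 147.21 cm

X̄ = 65.00 cm, Ȳ = 147.21 cm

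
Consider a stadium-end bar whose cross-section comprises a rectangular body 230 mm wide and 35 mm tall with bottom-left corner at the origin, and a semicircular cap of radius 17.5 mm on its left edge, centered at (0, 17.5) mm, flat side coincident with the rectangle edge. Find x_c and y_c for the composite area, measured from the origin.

rectangular body: A = 230 × 35 = 8050.00, centroid at (115.00, 17.50).
semicircular end: A = ½π·17.5² = 481.06, centroid at (-7.43, 17.50).
ΣA = 8531.06 mm², ΣAx_c = 922177.08 mm³, ΣAy_c = 149293.49 mm³.
x_c = 922177.08/8531.06 = 108.10 mm; y_c = 149293.49/8531.06 = 17.50 mm.

x_c = 108.10 mm, y_c = 17.50 mm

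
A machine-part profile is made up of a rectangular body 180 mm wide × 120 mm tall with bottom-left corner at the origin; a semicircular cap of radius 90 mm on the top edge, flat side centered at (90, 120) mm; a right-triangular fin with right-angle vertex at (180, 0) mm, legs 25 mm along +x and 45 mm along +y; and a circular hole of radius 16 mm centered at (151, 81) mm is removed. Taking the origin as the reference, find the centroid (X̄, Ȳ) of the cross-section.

X̄ = 90.18 mm, Ȳ = 95.42 mm

rectangular body: A = 180 × 120 = 21600.00, centroid at (90.00, 60.00).
semicircular top: A = ½π·90² = 12723.45, centroid at (90.00, 158.20).
triangular fin: A = ½·25·45 = 562.50, centroid at (188.33, 15.00).
hole: A = −π·16² = -804.25, centroid at (151.00, 81.00).
ΣA = 34081.70 mm²
ΣAX̄ = (21600.00)(90.00) + (12723.45)(90.00) + (562.50)(188.33) + (-804.25)(151.00) = 3073606.62 mm³
ΣAȲ = (21600.00)(60.00) + (12723.45)(158.20) + (562.50)(15.00) + (-804.25)(81.00) = 3252107.46 mm³
X̄ = 3073606.62 / 34081.70 = 90.18 mm
Ȳ = 3252107.46 / 34081.70 = 95.42 mm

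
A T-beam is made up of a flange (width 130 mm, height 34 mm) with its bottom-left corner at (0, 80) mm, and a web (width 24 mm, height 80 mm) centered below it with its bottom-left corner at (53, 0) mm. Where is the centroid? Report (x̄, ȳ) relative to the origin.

Part | A | x̄ᵢ | ȳᵢ | A·x̄ᵢ | A·ȳᵢ
web | 1920.00 | 65.00 | 40.00 | 124800.00 | 76800.00
flange | 4420.00 | 65.00 | 97.00 | 287300.00 | 428740.00
Σ | 6340.00 |  |  | 412100.00 | 505540.00
x̄ = 412100.00 / 6340.00 = 65.00 mm
ȳ = 505540.00 / 6340.00 = 79.74 mm

x̄ = 65.00 mm, ȳ = 79.74 mm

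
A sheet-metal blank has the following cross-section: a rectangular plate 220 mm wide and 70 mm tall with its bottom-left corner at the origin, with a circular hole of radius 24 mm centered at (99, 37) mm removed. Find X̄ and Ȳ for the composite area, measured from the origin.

plate: A = 220 × 70 = 15400.00, centroid at (110.00, 35.00).
hole: A = −π·24² = -1809.56, centroid at (99.00, 37.00).
ΣA = 13590.44 mm², ΣAX̄ = 1514853.82 mm³, ΣAȲ = 472046.38 mm³.
X̄ = 1514853.82/13590.44 = 111.46 mm; Ȳ = 472046.38/13590.44 = 34.73 mm.

X̄ = 111.46 mm, Ȳ = 34.73 mm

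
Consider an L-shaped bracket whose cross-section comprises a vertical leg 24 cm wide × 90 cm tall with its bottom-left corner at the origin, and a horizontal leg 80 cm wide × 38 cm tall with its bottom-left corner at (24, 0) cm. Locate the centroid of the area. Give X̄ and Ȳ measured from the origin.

X̄ = 42.40 cm, Ȳ = 29.80 cm

vertical leg: A = 24 × 90 = 2160.00, centroid at (12.00, 45.00).
horizontal leg: A = 80 × 38 = 3040.00, centroid at (64.00, 19.00).
ΣA = 5200.00 cm²
ΣAX̄ = (2160.00)(12.00) + (3040.00)(64.00) = 220480.00 cm³
ΣAȲ = (2160.00)(45.00) + (3040.00)(19.00) = 154960.00 cm³
X̄ = 220480.00 / 5200.00 = 42.40 cm
Ȳ = 154960.00 / 5200.00 = 29.80 cm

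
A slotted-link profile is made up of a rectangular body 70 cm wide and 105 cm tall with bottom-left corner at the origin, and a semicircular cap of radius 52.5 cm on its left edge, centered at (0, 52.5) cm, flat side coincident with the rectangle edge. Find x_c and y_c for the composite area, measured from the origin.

rectangular body: A = 70 × 105 = 7350.00, centroid at (35.00, 52.50).
semicircular end: A = ½π·52.5² = 4329.51, centroid at (-22.28, 52.50).
ΣA = 11679.51 cm², ΣAx_c = 160781.25 cm³, ΣAy_c = 613174.14 cm³.
x_c = 160781.25/11679.51 = 13.77 cm; y_c = 613174.14/11679.51 = 52.50 cm.

x_c = 13.77 cm, y_c = 52.50 cm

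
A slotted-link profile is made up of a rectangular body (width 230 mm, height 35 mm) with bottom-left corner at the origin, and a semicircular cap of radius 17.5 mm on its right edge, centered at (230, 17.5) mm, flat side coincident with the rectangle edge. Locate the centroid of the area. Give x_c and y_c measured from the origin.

rectangular body: A = 230 × 35 = 8050.00, centroid at (115.00, 17.50).
semicircular end: A = ½π·17.5² = 481.06, centroid at (237.43, 17.50).
ΣA = 8531.06 mm², ΣAx_c = 1039965.88 mm³, ΣAy_c = 149293.49 mm³.
x_c = 1039965.88/8531.06 = 121.90 mm; y_c = 149293.49/8531.06 = 17.50 mm.

x_c = 121.90 mm, y_c = 17.50 mm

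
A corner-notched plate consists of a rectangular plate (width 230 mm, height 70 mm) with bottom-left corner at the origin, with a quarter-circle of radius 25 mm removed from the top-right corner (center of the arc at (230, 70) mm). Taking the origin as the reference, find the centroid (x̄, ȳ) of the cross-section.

x̄ = 111.72 mm, ȳ = 34.23 mm

plate: A = 230 × 70 = 16100.00, centroid at (115.00, 35.00).
removed quarter-circle: A = −¼π·25² = -490.87, centroid at (219.39, 59.39).
ΣA = 15609.13 mm²
ΣAx̄ = (16100.00)(115.00) + (-490.87)(219.39) = 1743807.35 mm³
ΣAȳ = (16100.00)(35.00) + (-490.87)(59.39) = 534347.16 mm³
x̄ = 1743807.35 / 15609.13 = 111.72 mm
ȳ = 534347.16 / 15609.13 = 34.23 mm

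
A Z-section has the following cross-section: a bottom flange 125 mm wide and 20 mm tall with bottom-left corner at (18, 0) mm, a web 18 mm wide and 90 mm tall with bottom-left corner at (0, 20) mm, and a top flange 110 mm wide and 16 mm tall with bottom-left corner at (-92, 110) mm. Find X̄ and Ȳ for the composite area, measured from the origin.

X̄ = 25.63 mm, Ȳ = 57.48 mm

bottom flange: A = 125 × 20 = 2500.00, centroid at (80.50, 10.00).
web: A = 18 × 90 = 1620.00, centroid at (9.00, 65.00).
top flange: A = 110 × 16 = 1760.00, centroid at (-37.00, 118.00).
ΣA = 5880.00 mm²
ΣAX̄ = (2500.00)(80.50) + (1620.00)(9.00) + (1760.00)(-37.00) = 150710.00 mm³
ΣAȲ = (2500.00)(10.00) + (1620.00)(65.00) + (1760.00)(118.00) = 337980.00 mm³
X̄ = 150710.00 / 5880.00 = 25.63 mm
Ȳ = 337980.00 / 5880.00 = 57.48 mm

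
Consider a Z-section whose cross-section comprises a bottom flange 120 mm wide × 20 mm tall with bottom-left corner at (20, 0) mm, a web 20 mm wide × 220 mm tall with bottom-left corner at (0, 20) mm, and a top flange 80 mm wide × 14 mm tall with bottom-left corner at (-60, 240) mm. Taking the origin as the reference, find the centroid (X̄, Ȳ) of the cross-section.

bottom flange: A = 120 × 20 = 2400.00, centroid at (80.00, 10.00).
web: A = 20 × 220 = 4400.00, centroid at (10.00, 130.00).
top flange: A = 80 × 14 = 1120.00, centroid at (-20.00, 247.00).
ΣA = 7920.00 mm², ΣAX̄ = 213600.00 mm³, ΣAȲ = 872640.00 mm³.
X̄ = 213600.00/7920.00 = 26.97 mm; Ȳ = 872640.00/7920.00 = 110.18 mm.

X̄ = 26.97 mm, Ȳ = 110.18 mm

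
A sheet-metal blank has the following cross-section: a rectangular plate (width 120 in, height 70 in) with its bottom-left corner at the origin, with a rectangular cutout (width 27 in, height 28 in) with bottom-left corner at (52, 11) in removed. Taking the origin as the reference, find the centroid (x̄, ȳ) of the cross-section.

Part | A | x̄ᵢ | ȳᵢ | A·x̄ᵢ | A·ȳᵢ
plate | 8400.00 | 60.00 | 35.00 | 504000.00 | 294000.00
hole | -756.00 | 65.50 | 25.00 | -49518.00 | -18900.00
Σ | 7644.00 |  |  | 454482.00 | 275100.00
x̄ = 454482.00 / 7644.00 = 59.46 in
ȳ = 275100.00 / 7644.00 = 35.99 in

x̄ = 59.46 in, ȳ = 35.99 in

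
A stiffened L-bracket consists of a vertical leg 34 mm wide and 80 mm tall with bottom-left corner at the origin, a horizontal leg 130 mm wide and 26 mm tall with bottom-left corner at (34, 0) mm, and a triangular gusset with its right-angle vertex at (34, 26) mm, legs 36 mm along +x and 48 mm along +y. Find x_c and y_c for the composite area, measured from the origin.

vertical leg: A = 34 × 80 = 2720.00, centroid at (17.00, 40.00).
horizontal leg: A = 130 × 26 = 3380.00, centroid at (99.00, 13.00).
gusset: A = ½·36·48 = 864.00, centroid at (46.00, 42.00).
ΣA = 6964.00 mm², ΣAx_c = 420604.00 mm³, ΣAy_c = 189028.00 mm³.
x_c = 420604.00/6964.00 = 60.40 mm; y_c = 189028.00/6964.00 = 27.14 mm.

x_c = 60.40 mm, y_c = 27.14 mm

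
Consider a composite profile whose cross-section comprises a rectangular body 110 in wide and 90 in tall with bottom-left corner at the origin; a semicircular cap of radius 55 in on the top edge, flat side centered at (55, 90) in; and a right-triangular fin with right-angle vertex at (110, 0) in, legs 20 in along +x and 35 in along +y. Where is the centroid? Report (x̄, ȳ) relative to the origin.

rectangular body: A = 110 × 90 = 9900.00, centroid at (55.00, 45.00).
semicircular top: A = ½π·55² = 4751.66, centroid at (55.00, 113.34).
triangular fin: A = ½·20·35 = 350.00, centroid at (116.67, 11.67).
ΣA = 15001.66 in²
ΣAx̄ = (9900.00)(55.00) + (4751.66)(55.00) + (350.00)(116.67) = 846674.57 in³
ΣAȳ = (9900.00)(45.00) + (4751.66)(113.34) + (350.00)(11.67) = 988149.30 in³
x̄ = 846674.57 / 15001.66 = 56.44 in
ȳ = 988149.30 / 15001.66 = 65.87 in

x̄ = 56.44 in, ȳ = 65.87 in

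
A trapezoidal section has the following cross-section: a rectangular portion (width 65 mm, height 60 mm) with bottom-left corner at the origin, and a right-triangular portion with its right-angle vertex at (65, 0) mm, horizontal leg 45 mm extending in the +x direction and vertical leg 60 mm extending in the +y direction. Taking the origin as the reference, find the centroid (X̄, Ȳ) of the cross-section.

X̄ = 44.71 mm, Ȳ = 27.43 mm

rectangular portion: A = 65 × 60 = 3900.00, centroid at (32.50, 30.00).
triangular portion: A = ½·45·60 = 1350.00, centroid at (80.00, 20.00).
ΣA = 5250.00 mm², ΣAX̄ = 234750.00 mm³, ΣAȲ = 144000.00 mm³.
X̄ = 234750.00/5250.00 = 44.71 mm; Ȳ = 144000.00/5250.00 = 27.43 mm.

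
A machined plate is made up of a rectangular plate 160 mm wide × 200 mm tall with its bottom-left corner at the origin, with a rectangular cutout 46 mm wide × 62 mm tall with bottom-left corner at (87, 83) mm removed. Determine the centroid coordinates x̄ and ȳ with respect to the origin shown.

x̄ = 77.06 mm, ȳ = 98.63 mm

plate: A = 160 × 200 = 32000.00, centroid at (80.00, 100.00).
hole: A = −(46 × 62) = -2852.00, centroid at (110.00, 114.00).
ΣA = 29148.00 mm²
ΣAx̄ = (32000.00)(80.00) + (-2852.00)(110.00) = 2246280.00 mm³
ΣAȳ = (32000.00)(100.00) + (-2852.00)(114.00) = 2874872.00 mm³
x̄ = 2246280.00 / 29148.00 = 77.06 mm
ȳ = 2874872.00 / 29148.00 = 98.63 mm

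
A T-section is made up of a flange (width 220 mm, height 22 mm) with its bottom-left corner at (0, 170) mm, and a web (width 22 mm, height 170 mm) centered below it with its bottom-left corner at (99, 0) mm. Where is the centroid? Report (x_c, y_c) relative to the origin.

web: A = 22 × 170 = 3740.00, centroid at (110.00, 85.00).
flange: A = 220 × 22 = 4840.00, centroid at (110.00, 181.00).
ΣA = 8580.00 mm²
ΣAx_c = (3740.00)(110.00) + (4840.00)(110.00) = 943800.00 mm³
ΣAy_c = (3740.00)(85.00) + (4840.00)(181.00) = 1193940.00 mm³
x_c = 943800.00 / 8580.00 = 110.00 mm
y_c = 1193940.00 / 8580.00 = 139.15 mm

x_c = 110.00 mm, y_c = 139.15 mm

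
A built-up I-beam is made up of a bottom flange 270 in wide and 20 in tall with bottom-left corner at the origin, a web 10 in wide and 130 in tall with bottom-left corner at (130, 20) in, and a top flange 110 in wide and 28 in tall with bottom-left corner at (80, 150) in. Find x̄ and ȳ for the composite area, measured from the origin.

x̄ = 135.00 in, ȳ = 68.47 in

Part | A | x̄ᵢ | ȳᵢ | A·x̄ᵢ | A·ȳᵢ
bottom flange | 5400.00 | 135.00 | 10.00 | 729000.00 | 54000.00
web | 1300.00 | 135.00 | 85.00 | 175500.00 | 110500.00
top flange | 3080.00 | 135.00 | 164.00 | 415800.00 | 505120.00
Σ | 9780.00 |  |  | 1320300.00 | 669620.00
x̄ = 1320300.00 / 9780.00 = 135.00 in
ȳ = 669620.00 / 9780.00 = 68.47 in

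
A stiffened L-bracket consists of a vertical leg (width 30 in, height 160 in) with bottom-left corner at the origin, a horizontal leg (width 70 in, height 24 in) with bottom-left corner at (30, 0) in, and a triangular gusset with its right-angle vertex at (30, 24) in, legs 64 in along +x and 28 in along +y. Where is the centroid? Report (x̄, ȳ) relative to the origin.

vertical leg: A = 30 × 160 = 4800.00, centroid at (15.00, 80.00).
horizontal leg: A = 70 × 24 = 1680.00, centroid at (65.00, 12.00).
gusset: A = ½·64·28 = 896.00, centroid at (51.33, 33.33).
ΣA = 7376.00 in²
ΣAx̄ = (4800.00)(15.00) + (1680.00)(65.00) + (896.00)(51.33) = 227194.67 in³
ΣAȳ = (4800.00)(80.00) + (1680.00)(12.00) + (896.00)(33.33) = 434026.67 in³
x̄ = 227194.67 / 7376.00 = 30.80 in
ȳ = 434026.67 / 7376.00 = 58.84 in

x̄ = 30.80 in, ȳ = 58.84 in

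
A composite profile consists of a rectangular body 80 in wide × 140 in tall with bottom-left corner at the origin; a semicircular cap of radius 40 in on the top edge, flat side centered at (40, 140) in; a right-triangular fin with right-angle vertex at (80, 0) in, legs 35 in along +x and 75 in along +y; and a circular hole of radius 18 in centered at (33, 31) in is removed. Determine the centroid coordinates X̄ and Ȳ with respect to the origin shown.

rectangular body: A = 80 × 140 = 11200.00, centroid at (40.00, 70.00).
semicircular top: A = ½π·40² = 2513.27, centroid at (40.00, 156.98).
triangular fin: A = ½·35·75 = 1312.50, centroid at (91.67, 25.00).
hole: A = −π·18² = -1017.88, centroid at (33.00, 31.00).
ΣA = 14007.90 in², ΣAX̄ = 635253.56 in³, ΣAȲ = 1179783.39 in³.
X̄ = 635253.56/14007.90 = 45.35 in; Ȳ = 1179783.39/14007.90 = 84.22 in.

X̄ = 45.35 in, Ȳ = 84.22 in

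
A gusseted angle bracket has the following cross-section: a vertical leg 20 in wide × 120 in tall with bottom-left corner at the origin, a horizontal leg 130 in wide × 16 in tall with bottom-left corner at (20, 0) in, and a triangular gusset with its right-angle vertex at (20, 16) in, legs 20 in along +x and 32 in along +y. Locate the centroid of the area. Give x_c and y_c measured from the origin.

x_c = 43.61 in, y_c = 35.24 in

vertical leg: A = 20 × 120 = 2400.00, centroid at (10.00, 60.00).
horizontal leg: A = 130 × 16 = 2080.00, centroid at (85.00, 8.00).
gusset: A = ½·20·32 = 320.00, centroid at (26.67, 26.67).
ΣA = 4800.00 in², ΣAx_c = 209333.33 in³, ΣAy_c = 169173.33 in³.
x_c = 209333.33/4800.00 = 43.61 in; y_c = 169173.33/4800.00 = 35.24 in.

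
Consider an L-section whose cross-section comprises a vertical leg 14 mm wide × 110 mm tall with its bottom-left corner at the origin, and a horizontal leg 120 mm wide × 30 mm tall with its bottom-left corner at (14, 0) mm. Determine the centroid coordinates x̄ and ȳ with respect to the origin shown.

vertical leg: A = 14 × 110 = 1540.00, centroid at (7.00, 55.00).
horizontal leg: A = 120 × 30 = 3600.00, centroid at (74.00, 15.00).
ΣA = 5140.00 mm², ΣAx̄ = 277180.00 mm³, ΣAȳ = 138700.00 mm³.
x̄ = 277180.00/5140.00 = 53.93 mm; ȳ = 138700.00/5140.00 = 26.98 mm.

x̄ = 53.93 mm, ȳ = 26.98 mm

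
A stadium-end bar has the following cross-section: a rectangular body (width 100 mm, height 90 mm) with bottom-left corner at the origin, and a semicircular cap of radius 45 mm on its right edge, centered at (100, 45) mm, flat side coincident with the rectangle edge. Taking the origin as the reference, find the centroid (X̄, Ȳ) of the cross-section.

rectangular body: A = 100 × 90 = 9000.00, centroid at (50.00, 45.00).
semicircular end: A = ½π·45² = 3180.86, centroid at (119.10, 45.00).
ΣA = 12180.86 mm², ΣAX̄ = 828836.26 mm³, ΣAȲ = 548138.82 mm³.
X̄ = 828836.26/12180.86 = 68.04 mm; Ȳ = 548138.82/12180.86 = 45.00 mm.

X̄ = 68.04 mm, Ȳ = 45.00 mm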